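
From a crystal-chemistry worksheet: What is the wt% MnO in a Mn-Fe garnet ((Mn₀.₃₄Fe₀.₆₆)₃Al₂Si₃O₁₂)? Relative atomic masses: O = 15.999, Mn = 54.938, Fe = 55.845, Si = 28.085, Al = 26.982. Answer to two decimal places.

14.56 wt%

Formula mass = 496.817 g/mol.
1.02 Mn → 1.0200 mol MnO per formula unit; M(MnO) = 70.937, so MnO mass = 72.356 g.
72.356/496.817 × 100 = 14.56 wt%.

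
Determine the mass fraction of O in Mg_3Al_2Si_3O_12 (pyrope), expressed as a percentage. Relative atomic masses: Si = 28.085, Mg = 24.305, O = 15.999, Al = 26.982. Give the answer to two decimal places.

47.63 mass %

Molar mass of Mg_3Al_2Si_3O_12: 3·24.305 + 2·26.982 + 3·28.085 + 12·15.999 = 403.122 g/mol.
Mass of O per formula unit: 12 × 15.999 = 191.988 g.
Weight fraction O = 191.988 / 403.122 = 0.4763.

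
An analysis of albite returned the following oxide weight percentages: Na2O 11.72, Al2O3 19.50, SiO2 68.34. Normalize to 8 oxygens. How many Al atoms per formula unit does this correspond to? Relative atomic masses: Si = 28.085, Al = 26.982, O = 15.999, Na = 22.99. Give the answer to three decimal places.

1.007 Al apfu

Na2O: 11.72/61.979 = 0.18910 mol → 0.37820 mol Na, 0.18910 mol O.
Al2O3: 19.50/101.961 = 0.19125 mol → 0.38250 mol Al, 0.57375 mol O.
SiO2: 68.34/60.083 = 1.13743 mol → 1.13743 mol Si, 2.27486 mol O.
Total oxygen = 3.03771 mol. Normalization factor = 8/3.03771 = 2.63356.
Al per 8 O = 0.38250 × 2.63356 = 1.007.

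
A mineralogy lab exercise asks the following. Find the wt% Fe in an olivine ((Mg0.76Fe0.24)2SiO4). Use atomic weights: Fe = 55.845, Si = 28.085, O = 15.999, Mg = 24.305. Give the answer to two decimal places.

Molar mass of (Mg0.76Fe0.24)2SiO4: 1.52·24.305 + 0.48·55.845 + 1·28.085 + 4·15.999 = 155.830 g/mol.
Mass of Fe per formula unit: 0.48 × 55.845 = 26.806 g.
Weight fraction Fe = 26.806 / 155.830 = 0.1720.

17.20 mass %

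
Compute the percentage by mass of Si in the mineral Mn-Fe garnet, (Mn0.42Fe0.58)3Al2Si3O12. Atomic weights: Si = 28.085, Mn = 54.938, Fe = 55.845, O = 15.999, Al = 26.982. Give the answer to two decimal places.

Formula mass = 1.26·54.938 + 1.74·55.845 + 2·26.982 + 3·28.085 + 12·15.999 = 496.599 g/mol, of which 84.255 g is Si.
So Si makes up 84.255/496.599 = 0.1697 of the mass, i.e. 16.97%.

16.97 mass %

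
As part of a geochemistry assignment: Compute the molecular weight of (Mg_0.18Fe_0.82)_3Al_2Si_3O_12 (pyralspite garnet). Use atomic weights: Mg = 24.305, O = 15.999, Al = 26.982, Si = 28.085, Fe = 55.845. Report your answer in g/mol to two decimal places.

Mg: 0.54 × 24.305 = 13.1247
Fe: 2.46 × 55.845 = 137.3787
Al: 2 × 26.982 = 53.9640
Si: 3 × 28.085 = 84.2550
O: 12 × 15.999 = 191.9880
Summing the contributions gives the formula mass.

480.71 g/mol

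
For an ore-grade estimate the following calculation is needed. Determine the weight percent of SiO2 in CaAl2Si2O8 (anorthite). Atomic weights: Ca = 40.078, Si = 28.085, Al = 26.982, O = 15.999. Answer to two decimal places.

Formula mass = 278.204 g/mol.
2 Si → 2.0000 mol SiO2 per formula unit; M(SiO2) = 60.083, so SiO2 mass = 120.166 g.
120.166/278.204 × 100 = 43.19 wt%.

43.19 wt%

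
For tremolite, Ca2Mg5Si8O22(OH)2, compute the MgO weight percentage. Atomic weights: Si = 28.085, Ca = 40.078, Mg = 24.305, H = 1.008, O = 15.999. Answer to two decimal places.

24.81 wt%

Molar mass of Ca2Mg5Si8O22(OH)2 = 2·40.078 + 5·24.305 + 8·28.085 + 24·15.999 + 2·1.008 = 812.353 g/mol.
Each formula unit contains 5 Mg, equivalent to 5/1 = 5.0000 mol MgO.
M(MgO) = 1×24.305 + 1×15.999 = 40.304 g/mol.
Mass of MgO per formula unit = 5.0000 × 40.304 = 201.520 g.
MgO wt% = 201.520 / 812.353 × 100 = 24.81%.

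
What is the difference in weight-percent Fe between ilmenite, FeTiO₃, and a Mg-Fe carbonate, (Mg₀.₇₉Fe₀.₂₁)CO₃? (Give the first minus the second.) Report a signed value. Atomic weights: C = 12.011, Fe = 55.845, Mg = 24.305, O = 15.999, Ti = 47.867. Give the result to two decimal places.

Fe in FeTiO₃: molar mass 151.709 g/mol; 1×55.845 = 55.845 g → 36.81 wt%.
Fe in (Mg₀.₇₉Fe₀.₂₁)CO₃: molar mass 90.936 g/mol; 0.21×55.845 = 11.727 g → 12.90 wt%.
Difference = 36.81 − 12.90 = 23.91 percentage points.

23.91 percentage points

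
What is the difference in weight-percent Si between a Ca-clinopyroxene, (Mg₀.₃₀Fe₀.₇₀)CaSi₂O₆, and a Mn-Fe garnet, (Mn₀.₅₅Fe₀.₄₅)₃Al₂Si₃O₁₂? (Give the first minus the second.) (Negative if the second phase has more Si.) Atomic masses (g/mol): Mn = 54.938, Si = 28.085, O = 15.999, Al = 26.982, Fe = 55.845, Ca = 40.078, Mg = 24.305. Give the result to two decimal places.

6.56 percentage points

First mineral: 56.170 g Si in 238.625 g formula = 23.54 wt% Si.
Second mineral: 84.255 g Si in 496.245 g formula = 16.98 wt% Si.
23.54% − 16.98% gives a difference of 6.56 percentage points.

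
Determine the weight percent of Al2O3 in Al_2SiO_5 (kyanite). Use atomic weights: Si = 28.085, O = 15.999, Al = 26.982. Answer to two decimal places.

Formula mass = 162.044 g/mol.
2 Al → 1.0000 mol Al2O3 per formula unit; M(Al2O3) = 101.961, so Al2O3 mass = 101.961 g.
101.961/162.044 × 100 = 62.92 wt%.

62.92 wt%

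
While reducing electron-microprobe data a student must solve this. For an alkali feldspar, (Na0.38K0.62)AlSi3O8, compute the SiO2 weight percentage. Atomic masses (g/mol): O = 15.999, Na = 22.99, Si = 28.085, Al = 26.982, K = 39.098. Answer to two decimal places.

66.22 wt%

Molar mass of (Na0.38K0.62)AlSi3O8 = 0.38*22.99 + 0.62*39.098 + 1*26.982 + 3*28.085 + 8*15.999 = 272.206 g/mol.
Each formula unit contains 3 Si, equivalent to 3/1 = 3.0000 mol SiO2.
M(SiO2) = 1×28.085 + 2×15.999 = 60.083 g/mol.
Mass of SiO2 per formula unit = 3.0000 × 60.083 = 180.249 g.
SiO2 wt% = 180.249 / 272.206 × 100 = 66.22%.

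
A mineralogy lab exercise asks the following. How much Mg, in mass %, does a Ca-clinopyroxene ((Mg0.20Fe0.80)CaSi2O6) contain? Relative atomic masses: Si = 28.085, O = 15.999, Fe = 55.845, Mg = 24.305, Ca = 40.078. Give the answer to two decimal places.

Formula mass = 0.20×24.305 + 0.80×55.845 + 1×40.078 + 2×28.085 + 6×15.999 = 241.779 g/mol, of which 4.861 g is Mg.
So Mg makes up 4.861/241.779 = 0.0201 of the mass, i.e. 2.01%.

2.01 mass %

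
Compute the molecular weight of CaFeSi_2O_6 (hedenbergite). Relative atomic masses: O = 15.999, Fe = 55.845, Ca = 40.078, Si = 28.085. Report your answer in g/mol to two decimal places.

248.09 g/mol

The formula mass is the sum 1(40.078) + 1(55.845) + 2(28.085) + 6(15.999).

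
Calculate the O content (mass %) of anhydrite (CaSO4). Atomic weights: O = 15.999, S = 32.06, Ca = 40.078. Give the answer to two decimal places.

Formula mass = 1·40.078 + 1·32.06 + 4·15.999 = 136.134 g/mol, of which 63.996 g is O.
So O makes up 63.996/136.134 = 0.4701 of the mass, i.e. 47.01%.

47.01 mass %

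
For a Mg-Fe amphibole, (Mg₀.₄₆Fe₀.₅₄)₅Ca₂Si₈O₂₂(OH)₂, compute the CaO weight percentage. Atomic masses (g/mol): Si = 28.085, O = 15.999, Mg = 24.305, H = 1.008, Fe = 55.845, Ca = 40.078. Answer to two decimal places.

12.50 wt%

Molar mass of (Mg₀.₄₆Fe₀.₅₄)₅Ca₂Si₈O₂₂(OH)₂ = 2.30·24.305 + 2.70·55.845 + 2·40.078 + 8·28.085 + 24·15.999 + 2·1.008 = 897.511 g/mol.
Each formula unit contains 2 Ca, equivalent to 2/1 = 2.0000 mol CaO.
M(CaO) = 1×40.078 + 1×15.999 = 56.077 g/mol.
Mass of CaO per formula unit = 2.0000 × 56.077 = 112.154 g.
CaO wt% = 112.154 / 897.511 × 100 = 12.50%.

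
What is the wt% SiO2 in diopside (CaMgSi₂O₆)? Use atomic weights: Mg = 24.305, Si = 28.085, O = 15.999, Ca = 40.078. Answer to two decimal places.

55.49 wt%

Molar mass of CaMgSi₂O₆ = 1×40.078 + 1×24.305 + 2×28.085 + 6×15.999 = 216.547 g/mol.
Each formula unit contains 2 Si, equivalent to 2/1 = 2.0000 mol SiO2.
M(SiO2) = 1×28.085 + 2×15.999 = 60.083 g/mol.
Mass of SiO2 per formula unit = 2.0000 × 60.083 = 120.166 g.
SiO2 wt% = 120.166 / 216.547 × 100 = 55.49%.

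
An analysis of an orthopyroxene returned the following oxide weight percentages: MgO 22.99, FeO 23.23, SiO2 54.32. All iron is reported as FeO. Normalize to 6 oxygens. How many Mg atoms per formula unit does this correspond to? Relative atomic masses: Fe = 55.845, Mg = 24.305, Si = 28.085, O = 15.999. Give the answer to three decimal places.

22.99 wt% MgO ÷ 40.304 g/mol = 0.57041 mol, giving 0.57041 Mg and 0.57041 O.
23.23 wt% FeO ÷ 71.844 g/mol = 0.32334 mol, giving 0.32334 Fe and 0.32334 O.
54.32 wt% SiO2 ÷ 60.083 g/mol = 0.90408 mol, giving 0.90408 Si and 1.80816 O.
Oxygen sums to 2.70191; scaling by 6/2.70191 = 2.22065 puts the formula on 6 O.
Mg: 0.57041 × 2.22065 = 1.267 atoms per formula unit.

1.267 Mg apfu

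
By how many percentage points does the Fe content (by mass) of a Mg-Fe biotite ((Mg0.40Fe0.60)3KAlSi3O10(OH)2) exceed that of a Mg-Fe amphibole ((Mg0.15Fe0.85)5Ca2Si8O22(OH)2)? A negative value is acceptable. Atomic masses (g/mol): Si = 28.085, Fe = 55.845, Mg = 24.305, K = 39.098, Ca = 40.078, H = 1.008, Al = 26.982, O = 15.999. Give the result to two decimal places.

M((Mg0.40Fe0.60)3KAlSi3O10(OH)2) = 474.026 g/mol, so wt% Fe = 100.521/474.026 × 100 = 21.21%.
M((Mg0.15Fe0.85)5Ca2Si8O22(OH)2) = 946.398 g/mol, so wt% Fe = 237.341/946.398 × 100 = 25.08%.
21.21 − 25.08 = -3.87 pp.

-3.87 percentage points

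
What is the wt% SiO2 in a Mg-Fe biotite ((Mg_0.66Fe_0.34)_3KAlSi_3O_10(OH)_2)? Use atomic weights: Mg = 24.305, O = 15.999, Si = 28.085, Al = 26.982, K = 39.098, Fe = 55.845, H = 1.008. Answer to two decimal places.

40.11 wt%

Formula mass = 449.425 g/mol.
3 Si → 3.0000 mol SiO2 per formula unit; M(SiO2) = 60.083, so SiO2 mass = 180.249 g.
180.249/449.425 × 100 = 40.11 wt%.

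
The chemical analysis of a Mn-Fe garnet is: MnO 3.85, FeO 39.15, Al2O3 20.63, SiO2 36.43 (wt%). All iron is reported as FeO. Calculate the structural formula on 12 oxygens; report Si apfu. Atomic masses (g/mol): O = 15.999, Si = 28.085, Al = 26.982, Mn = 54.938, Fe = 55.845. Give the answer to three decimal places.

3.008 Si apfu

MnO (M=70.937): mol = 0.05427; Mn = 0.05427, O = 0.05427.
FeO (M=71.844): mol = 0.54493; Fe = 0.54493, O = 0.54493.
Al2O3 (M=101.961): mol = 0.20233; Al = 0.40466, O = 0.60699.
SiO2 (M=60.083): mol = 0.60633; Si = 0.60633, O = 1.21266.
ΣO = 2.41885; factor = 12/ΣO = 4.96104.
Si apfu = 0.60633 × 4.96104 = 3.008.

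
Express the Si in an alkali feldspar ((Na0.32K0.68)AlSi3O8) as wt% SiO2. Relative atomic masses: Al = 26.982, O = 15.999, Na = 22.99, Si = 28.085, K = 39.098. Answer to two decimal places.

Molar mass of (Na0.32K0.68)AlSi3O8 = 0.32·22.99 + 0.68·39.098 + 1·26.982 + 3·28.085 + 8·15.999 = 273.172 g/mol.
Each formula unit contains 3 Si, equivalent to 3/1 = 3.0000 mol SiO2.
M(SiO2) = 1×28.085 + 2×15.999 = 60.083 g/mol.
Mass of SiO2 per formula unit = 3.0000 × 60.083 = 180.249 g.
SiO2 wt% = 180.249 / 273.172 × 100 = 65.98%.

65.98 wt%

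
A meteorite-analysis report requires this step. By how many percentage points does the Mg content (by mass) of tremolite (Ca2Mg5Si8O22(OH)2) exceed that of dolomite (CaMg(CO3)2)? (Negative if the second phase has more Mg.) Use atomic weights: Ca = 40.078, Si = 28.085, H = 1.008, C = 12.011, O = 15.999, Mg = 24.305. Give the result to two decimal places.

First mineral: 121.525 g Mg in 812.353 g formula = 14.96 wt% Mg.
Second mineral: 24.305 g Mg in 184.399 g formula = 13.18 wt% Mg.
14.96% − 13.18% gives a difference of 1.78 percentage points.

1.78 percentage points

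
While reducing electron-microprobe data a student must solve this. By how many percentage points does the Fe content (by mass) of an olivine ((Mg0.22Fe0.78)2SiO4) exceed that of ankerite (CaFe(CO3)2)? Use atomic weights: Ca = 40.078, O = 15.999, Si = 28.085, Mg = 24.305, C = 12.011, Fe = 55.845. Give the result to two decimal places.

20.02 percentage points

First mineral: 87.118 g Fe in 189.893 g formula = 45.88 wt% Fe.
Second mineral: 55.845 g Fe in 215.939 g formula = 25.86 wt% Fe.
45.88% − 25.86% gives a difference of 20.02 percentage points.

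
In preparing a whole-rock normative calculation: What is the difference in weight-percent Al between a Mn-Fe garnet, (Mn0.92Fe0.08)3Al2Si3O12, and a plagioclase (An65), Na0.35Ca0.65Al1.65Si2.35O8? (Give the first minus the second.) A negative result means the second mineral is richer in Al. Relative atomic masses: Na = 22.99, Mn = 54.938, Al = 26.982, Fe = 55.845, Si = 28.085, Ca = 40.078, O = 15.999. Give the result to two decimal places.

-5.43 percentage points

M((Mn0.92Fe0.08)3Al2Si3O12) = 495.239 g/mol, so wt% Al = 53.964/495.239 × 100 = 10.90%.
M(Na0.35Ca0.65Al1.65Si2.35O8) = 272.609 g/mol, so wt% Al = 44.520/272.609 × 100 = 16.33%.
10.90 − 16.33 = -5.43 pp.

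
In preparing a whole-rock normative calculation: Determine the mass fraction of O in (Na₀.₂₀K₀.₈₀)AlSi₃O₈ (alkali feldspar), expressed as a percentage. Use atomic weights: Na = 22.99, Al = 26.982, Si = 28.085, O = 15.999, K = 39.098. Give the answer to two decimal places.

46.52 weight percent

Formula mass = 0.20·22.99 + 0.80·39.098 + 1·26.982 + 3·28.085 + 8·15.999 = 275.105 g/mol, of which 127.992 g is O.
So O makes up 127.992/275.105 = 0.4652 of the mass, i.e. 46.52%.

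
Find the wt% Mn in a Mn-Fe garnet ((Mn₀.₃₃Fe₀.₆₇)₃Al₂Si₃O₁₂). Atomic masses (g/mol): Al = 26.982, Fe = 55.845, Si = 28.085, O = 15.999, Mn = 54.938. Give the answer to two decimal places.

10.95 weight percent

Formula mass = 0.99·54.938 + 2.01·55.845 + 2·26.982 + 3·28.085 + 12·15.999 = 496.844 g/mol, of which 54.389 g is Mn.
So Mn makes up 54.389/496.844 = 0.1095 of the mass, i.e. 10.95%.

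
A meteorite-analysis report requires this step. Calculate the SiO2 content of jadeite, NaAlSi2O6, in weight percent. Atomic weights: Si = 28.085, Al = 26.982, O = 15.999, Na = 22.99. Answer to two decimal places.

59.45 wt%

Formula mass = 202.136 g/mol.
2 Si → 2.0000 mol SiO2 per formula unit; M(SiO2) = 60.083, so SiO2 mass = 120.166 g.
120.166/202.136 × 100 = 59.45 wt%.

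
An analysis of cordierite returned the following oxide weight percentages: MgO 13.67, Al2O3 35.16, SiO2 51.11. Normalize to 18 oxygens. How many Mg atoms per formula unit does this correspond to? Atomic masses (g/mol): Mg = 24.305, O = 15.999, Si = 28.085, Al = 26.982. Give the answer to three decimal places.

MgO: 13.67/40.304 = 0.33917 mol → 0.33917 mol Mg, 0.33917 mol O.
Al2O3: 35.16/101.961 = 0.34484 mol → 0.68968 mol Al, 1.03452 mol O.
SiO2: 51.11/60.083 = 0.85066 mol → 0.85066 mol Si, 1.70132 mol O.
Total oxygen = 3.07501 mol. Normalization factor = 18/3.07501 = 5.85364.
Mg per 18 O = 0.33917 × 5.85364 = 1.985.

1.985 Mg apfu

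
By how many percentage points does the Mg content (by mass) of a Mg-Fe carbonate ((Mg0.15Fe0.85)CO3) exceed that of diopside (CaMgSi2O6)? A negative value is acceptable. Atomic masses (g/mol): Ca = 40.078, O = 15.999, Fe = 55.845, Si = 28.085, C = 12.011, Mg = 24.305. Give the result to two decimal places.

M((Mg0.15Fe0.85)CO3) = 111.122 g/mol, so wt% Mg = 3.646/111.122 × 100 = 3.28%.
M(CaMgSi2O6) = 216.547 g/mol, so wt% Mg = 24.305/216.547 × 100 = 11.22%.
3.28 − 11.22 = -7.94 pp.

-7.94 percentage points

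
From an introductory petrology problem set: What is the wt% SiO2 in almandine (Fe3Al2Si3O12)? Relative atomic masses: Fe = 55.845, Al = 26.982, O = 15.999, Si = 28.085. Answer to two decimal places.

Formula mass = 497.742 g/mol.
3 Si → 3.0000 mol SiO2 per formula unit; M(SiO2) = 60.083, so SiO2 mass = 180.249 g.
180.249/497.742 × 100 = 36.21 wt%.

36.21 wt%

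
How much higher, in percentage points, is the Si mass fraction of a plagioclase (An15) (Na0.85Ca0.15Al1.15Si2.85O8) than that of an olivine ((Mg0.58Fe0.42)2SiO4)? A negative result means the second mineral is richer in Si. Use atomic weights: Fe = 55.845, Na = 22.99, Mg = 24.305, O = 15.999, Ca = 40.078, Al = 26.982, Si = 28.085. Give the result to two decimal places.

First mineral: 80.042 g Si in 264.617 g formula = 30.25 wt% Si.
Second mineral: 28.085 g Si in 167.185 g formula = 16.80 wt% Si.
30.25% − 16.80% gives a difference of 13.45 percentage points.

13.45 percentage points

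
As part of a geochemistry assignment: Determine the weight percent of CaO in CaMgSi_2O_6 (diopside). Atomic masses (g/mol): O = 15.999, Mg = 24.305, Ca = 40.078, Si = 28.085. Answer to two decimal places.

M(CaMgSi_2O_6) = 216.547 g/mol; M(CaO) = 56.077 g/mol.
Moles CaO per formula unit = 1 Ca ÷ 1 = 1.0000.
CaO fraction = (1.0000 × 56.077) / 216.547 = 56.077/216.547 = 0.2590.

25.90 wt%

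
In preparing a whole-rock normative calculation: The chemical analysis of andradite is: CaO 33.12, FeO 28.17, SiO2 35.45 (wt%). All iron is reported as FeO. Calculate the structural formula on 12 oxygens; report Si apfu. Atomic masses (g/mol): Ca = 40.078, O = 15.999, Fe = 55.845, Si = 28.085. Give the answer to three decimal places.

3.274 Si apfu

CaO: 33.12/56.077 = 0.59062 mol → 0.59062 mol Ca, 0.59062 mol O.
FeO: 28.17/71.844 = 0.39210 mol → 0.39210 mol Fe, 0.39210 mol O.
SiO2: 35.45/60.083 = 0.59002 mol → 0.59002 mol Si, 1.18004 mol O.
Total oxygen = 2.16276 mol. Normalization factor = 12/2.16276 = 5.54847.
Si per 12 O = 0.59002 × 5.54847 = 3.274.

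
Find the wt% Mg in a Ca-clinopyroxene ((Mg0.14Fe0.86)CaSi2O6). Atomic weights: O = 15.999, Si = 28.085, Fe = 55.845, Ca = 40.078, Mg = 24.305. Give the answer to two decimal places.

Molar mass of (Mg0.14Fe0.86)CaSi2O6: 0.14×24.305 + 0.86×55.845 + 1×40.078 + 2×28.085 + 6×15.999 = 243.671 g/mol.
Mass of Mg per formula unit: 0.14 × 24.305 = 3.403 g.
Weight fraction Mg = 3.403 / 243.671 = 0.0140.

1.40 mass %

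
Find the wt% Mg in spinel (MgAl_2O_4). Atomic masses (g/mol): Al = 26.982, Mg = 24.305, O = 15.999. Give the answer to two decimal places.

17.08 weight percent

Molar mass of MgAl_2O_4: 1·24.305 + 2·26.982 + 4·15.999 = 142.265 g/mol.
Mass of Mg per formula unit: 1 × 24.305 = 24.305 g.
Weight fraction Mg = 24.305 / 142.265 = 0.1708.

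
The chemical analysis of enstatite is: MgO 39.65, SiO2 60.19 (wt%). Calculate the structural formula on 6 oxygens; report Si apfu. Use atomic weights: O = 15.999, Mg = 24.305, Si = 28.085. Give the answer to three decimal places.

39.65 wt% MgO ÷ 40.304 g/mol = 0.98377 mol, giving 0.98377 Mg and 0.98377 O.
60.19 wt% SiO2 ÷ 60.083 g/mol = 1.00178 mol, giving 1.00178 Si and 2.00356 O.
Oxygen sums to 2.98733; scaling by 6/2.98733 = 2.00848 puts the formula on 6 O.
Si: 1.00178 × 2.00848 = 2.012 atoms per formula unit.

2.012 Si apfu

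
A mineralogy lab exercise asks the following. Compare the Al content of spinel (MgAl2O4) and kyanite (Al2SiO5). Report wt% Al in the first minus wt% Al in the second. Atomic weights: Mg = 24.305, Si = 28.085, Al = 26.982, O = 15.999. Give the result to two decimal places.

M(MgAl2O4) = 142.265 g/mol, so wt% Al = 53.964/142.265 × 100 = 37.93%.
M(Al2SiO5) = 162.044 g/mol, so wt% Al = 53.964/162.044 × 100 = 33.30%.
37.93 − 33.30 = 4.63 pp.

4.63 percentage points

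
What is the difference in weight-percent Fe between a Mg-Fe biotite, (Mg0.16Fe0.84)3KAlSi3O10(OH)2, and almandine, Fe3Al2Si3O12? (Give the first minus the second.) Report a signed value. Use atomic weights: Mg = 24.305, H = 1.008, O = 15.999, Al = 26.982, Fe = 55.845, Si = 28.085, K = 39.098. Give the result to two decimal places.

-5.33 percentage points

M((Mg0.16Fe0.84)3KAlSi3O10(OH)2) = 496.735 g/mol, so wt% Fe = 140.729/496.735 × 100 = 28.33%.
M(Fe3Al2Si3O12) = 497.742 g/mol, so wt% Fe = 167.535/497.742 × 100 = 33.66%.
28.33 − 33.66 = -5.33 pp.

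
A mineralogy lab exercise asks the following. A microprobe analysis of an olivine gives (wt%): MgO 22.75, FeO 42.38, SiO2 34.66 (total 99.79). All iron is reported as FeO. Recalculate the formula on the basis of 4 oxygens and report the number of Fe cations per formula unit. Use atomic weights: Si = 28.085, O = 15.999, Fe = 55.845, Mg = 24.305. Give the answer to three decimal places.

22.75 wt% MgO ÷ 40.304 g/mol = 0.56446 mol, giving 0.56446 Mg and 0.56446 O.
42.38 wt% FeO ÷ 71.844 g/mol = 0.58989 mol, giving 0.58989 Fe and 0.58989 O.
34.66 wt% SiO2 ÷ 60.083 g/mol = 0.57687 mol, giving 0.57687 Si and 1.15374 O.
Oxygen sums to 2.30809; scaling by 4/2.30809 = 1.73303 puts the formula on 4 O.
Fe: 0.58989 × 1.73303 = 1.022 atoms per formula unit.

1.022 Fe apfu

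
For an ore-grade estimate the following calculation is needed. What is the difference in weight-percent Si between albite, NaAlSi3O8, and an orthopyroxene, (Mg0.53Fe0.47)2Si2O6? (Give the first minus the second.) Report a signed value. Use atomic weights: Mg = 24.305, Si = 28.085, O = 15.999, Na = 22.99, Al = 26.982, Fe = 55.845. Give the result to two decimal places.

7.75 percentage points

M(NaAlSi3O8) = 262.219 g/mol, so wt% Si = 84.255/262.219 × 100 = 32.13%.
M((Mg0.53Fe0.47)2Si2O6) = 230.422 g/mol, so wt% Si = 56.170/230.422 × 100 = 24.38%.
32.13 − 24.38 = 7.75 pp.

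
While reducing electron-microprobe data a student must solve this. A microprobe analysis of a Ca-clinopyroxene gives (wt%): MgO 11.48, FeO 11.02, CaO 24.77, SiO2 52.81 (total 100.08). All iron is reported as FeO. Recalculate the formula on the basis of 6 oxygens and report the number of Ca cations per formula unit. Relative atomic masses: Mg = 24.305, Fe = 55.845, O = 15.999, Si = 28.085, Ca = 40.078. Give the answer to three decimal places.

1.005 Ca apfu

MgO: 11.48/40.304 = 0.28484 mol → 0.28484 mol Mg, 0.28484 mol O.
FeO: 11.02/71.844 = 0.15339 mol → 0.15339 mol Fe, 0.15339 mol O.
CaO: 24.77/56.077 = 0.44171 mol → 0.44171 mol Ca, 0.44171 mol O.
SiO2: 52.81/60.083 = 0.87895 mol → 0.87895 mol Si, 1.75790 mol O.
Total oxygen = 2.63784 mol. Normalization factor = 6/2.63784 = 2.27459.
Ca per 6 O = 0.44171 × 2.27459 = 1.005.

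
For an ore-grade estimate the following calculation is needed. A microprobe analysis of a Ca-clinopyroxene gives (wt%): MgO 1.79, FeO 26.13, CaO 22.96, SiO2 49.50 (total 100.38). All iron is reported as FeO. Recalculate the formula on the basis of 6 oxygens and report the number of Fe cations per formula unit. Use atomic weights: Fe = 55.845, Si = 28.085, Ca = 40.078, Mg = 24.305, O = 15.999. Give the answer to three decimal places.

0.885 Fe apfu

MgO (M=40.304): mol = 0.04441; Mg = 0.04441, O = 0.04441.
FeO (M=71.844): mol = 0.36370; Fe = 0.36370, O = 0.36370.
CaO (M=56.077): mol = 0.40944; Ca = 0.40944, O = 0.40944.
SiO2 (M=60.083): mol = 0.82386; Si = 0.82386, O = 1.64772.
ΣO = 2.46527; factor = 6/ΣO = 2.43381.
Fe apfu = 0.36370 × 2.43381 = 0.885.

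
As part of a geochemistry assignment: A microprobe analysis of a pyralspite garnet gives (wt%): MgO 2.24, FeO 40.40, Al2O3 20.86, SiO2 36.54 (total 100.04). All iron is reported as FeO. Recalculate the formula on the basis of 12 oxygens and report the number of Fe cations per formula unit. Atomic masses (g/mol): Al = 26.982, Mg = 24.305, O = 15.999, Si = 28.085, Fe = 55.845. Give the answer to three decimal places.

MgO: 2.24/40.304 = 0.05558 mol → 0.05558 mol Mg, 0.05558 mol O.
FeO: 40.40/71.844 = 0.56233 mol → 0.56233 mol Fe, 0.56233 mol O.
Al2O3: 20.86/101.961 = 0.20459 mol → 0.40918 mol Al, 0.61377 mol O.
SiO2: 36.54/60.083 = 0.60816 mol → 0.60816 mol Si, 1.21632 mol O.
Total oxygen = 2.44800 mol. Normalization factor = 12/2.44800 = 4.90196.
Fe per 12 O = 0.56233 × 4.90196 = 2.757.

2.757 Fe apfu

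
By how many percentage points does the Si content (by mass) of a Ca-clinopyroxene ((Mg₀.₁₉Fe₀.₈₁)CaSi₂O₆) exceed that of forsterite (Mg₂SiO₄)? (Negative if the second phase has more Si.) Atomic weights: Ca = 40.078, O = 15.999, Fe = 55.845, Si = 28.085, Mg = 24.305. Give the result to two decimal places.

First mineral: 56.170 g Si in 242.094 g formula = 23.20 wt% Si.
Second mineral: 28.085 g Si in 140.691 g formula = 19.96 wt% Si.
23.20% − 19.96% gives a difference of 3.24 percentage points.

3.24 percentage points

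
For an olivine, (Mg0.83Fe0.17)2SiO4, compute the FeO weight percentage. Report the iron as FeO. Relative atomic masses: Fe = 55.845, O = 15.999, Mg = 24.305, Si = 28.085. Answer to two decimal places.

16.13 wt%

M((Mg0.83Fe0.17)2SiO4) = 151.415 g/mol; M(FeO) = 71.844 g/mol.
Moles FeO per formula unit = 0.34 Fe ÷ 1 = 0.3400.
FeO fraction = (0.3400 × 71.844) / 151.415 = 24.427/151.415 = 0.1613.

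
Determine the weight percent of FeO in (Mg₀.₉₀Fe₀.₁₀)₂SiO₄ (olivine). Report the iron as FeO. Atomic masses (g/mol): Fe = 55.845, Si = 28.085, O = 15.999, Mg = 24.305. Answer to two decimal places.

9.77 wt%

M((Mg₀.₉₀Fe₀.₁₀)₂SiO₄) = 146.999 g/mol; M(FeO) = 71.844 g/mol.
Moles FeO per formula unit = 0.20 Fe ÷ 1 = 0.2000.
FeO fraction = (0.2000 × 71.844) / 146.999 = 14.369/146.999 = 0.0977.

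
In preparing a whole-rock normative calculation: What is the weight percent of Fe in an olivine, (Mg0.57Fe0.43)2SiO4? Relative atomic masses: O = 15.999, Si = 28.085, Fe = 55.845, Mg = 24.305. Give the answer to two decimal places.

28.62 weight percent

Molar mass of (Mg0.57Fe0.43)2SiO4: 1.14·24.305 + 0.86·55.845 + 1·28.085 + 4·15.999 = 167.815 g/mol.
Mass of Fe per formula unit: 0.86 × 55.845 = 48.027 g.
Weight fraction Fe = 48.027 / 167.815 = 0.2862.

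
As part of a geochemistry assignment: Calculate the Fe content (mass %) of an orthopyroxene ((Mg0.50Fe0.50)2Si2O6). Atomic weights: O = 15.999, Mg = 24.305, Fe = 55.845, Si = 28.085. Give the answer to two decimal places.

24.04 mass %

M((Mg0.50Fe0.50)2Si2O6) = 232.314 g/mol.
Fe contributes 1 × 55.845 = 55.845 g per mole.
55.845/232.314 = 0.2404 → 24.04%.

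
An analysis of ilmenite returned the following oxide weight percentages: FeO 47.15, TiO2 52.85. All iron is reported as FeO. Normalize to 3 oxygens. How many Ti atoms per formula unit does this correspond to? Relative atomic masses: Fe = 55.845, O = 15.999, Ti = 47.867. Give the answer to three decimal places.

1.003 Ti apfu

FeO (M=71.844): mol = 0.65628; Fe = 0.65628, O = 0.65628.
TiO2 (M=79.865): mol = 0.66174; Ti = 0.66174, O = 1.32348.
ΣO = 1.97976; factor = 3/ΣO = 1.51534.
Ti apfu = 0.66174 × 1.51534 = 1.003.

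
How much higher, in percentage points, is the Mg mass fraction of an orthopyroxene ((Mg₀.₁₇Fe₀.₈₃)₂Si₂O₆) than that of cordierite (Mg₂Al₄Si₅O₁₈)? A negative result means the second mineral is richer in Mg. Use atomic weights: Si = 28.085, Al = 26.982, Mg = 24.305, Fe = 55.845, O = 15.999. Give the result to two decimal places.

First mineral: 8.264 g Mg in 253.130 g formula = 3.26 wt% Mg.
Second mineral: 48.610 g Mg in 584.945 g formula = 8.31 wt% Mg.
3.26% − 8.31% gives a difference of -5.05 percentage points.

-5.05 percentage points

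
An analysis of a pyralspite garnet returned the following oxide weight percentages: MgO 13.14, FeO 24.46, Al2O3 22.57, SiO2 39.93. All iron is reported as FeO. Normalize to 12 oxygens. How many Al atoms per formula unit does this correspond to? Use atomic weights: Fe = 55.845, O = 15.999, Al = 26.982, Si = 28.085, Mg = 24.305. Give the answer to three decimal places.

13.14 wt% MgO ÷ 40.304 g/mol = 0.32602 mol, giving 0.32602 Mg and 0.32602 O.
24.46 wt% FeO ÷ 71.844 g/mol = 0.34046 mol, giving 0.34046 Fe and 0.34046 O.
22.57 wt% Al2O3 ÷ 101.961 g/mol = 0.22136 mol, giving 0.44272 Al and 0.66408 O.
39.93 wt% SiO2 ÷ 60.083 g/mol = 0.66458 mol, giving 0.66458 Si and 1.32916 O.
Oxygen sums to 2.65972; scaling by 12/2.65972 = 4.51175 puts the formula on 12 O.
Al: 0.44272 × 4.51175 = 1.997 atoms per formula unit.

1.997 Al apfu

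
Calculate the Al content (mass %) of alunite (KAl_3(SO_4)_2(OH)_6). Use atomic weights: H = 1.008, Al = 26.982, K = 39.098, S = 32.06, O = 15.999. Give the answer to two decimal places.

M(KAl_3(SO_4)_2(OH)_6) = 414.198 g/mol.
Al contributes 3 × 26.982 = 80.946 g per mole.
80.946/414.198 = 0.1954 → 19.54%.

19.54 mass %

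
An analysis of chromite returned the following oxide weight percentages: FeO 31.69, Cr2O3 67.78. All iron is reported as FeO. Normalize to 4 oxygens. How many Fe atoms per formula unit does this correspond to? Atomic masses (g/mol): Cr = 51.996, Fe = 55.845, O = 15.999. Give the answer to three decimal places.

0.992 Fe apfu

31.69 wt% FeO ÷ 71.844 g/mol = 0.44109 mol, giving 0.44109 Fe and 0.44109 O.
67.78 wt% Cr2O3 ÷ 151.989 g/mol = 0.44595 mol, giving 0.89190 Cr and 1.33785 O.
Oxygen sums to 1.77894; scaling by 4/1.77894 = 2.24853 puts the formula on 4 O.
Fe: 0.44109 × 2.24853 = 0.992 atoms per formula unit.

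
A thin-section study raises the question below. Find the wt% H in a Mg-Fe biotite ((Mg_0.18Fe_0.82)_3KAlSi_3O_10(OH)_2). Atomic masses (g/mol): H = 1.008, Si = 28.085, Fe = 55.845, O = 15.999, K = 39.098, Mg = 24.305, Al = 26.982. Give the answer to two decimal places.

M((Mg_0.18Fe_0.82)_3KAlSi_3O_10(OH)_2) = 494.842 g/mol.
H contributes 2 × 1.008 = 2.016 g per mole.
2.016/494.842 = 0.0041 → 0.41%.

0.41 weight percent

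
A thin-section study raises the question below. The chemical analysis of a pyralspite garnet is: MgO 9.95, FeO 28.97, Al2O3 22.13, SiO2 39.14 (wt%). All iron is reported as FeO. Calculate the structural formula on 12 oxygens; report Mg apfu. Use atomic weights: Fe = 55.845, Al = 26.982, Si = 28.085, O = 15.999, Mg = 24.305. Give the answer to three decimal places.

1.138 Mg apfu

9.95 wt% MgO ÷ 40.304 g/mol = 0.24687 mol, giving 0.24687 Mg and 0.24687 O.
28.97 wt% FeO ÷ 71.844 g/mol = 0.40323 mol, giving 0.40323 Fe and 0.40323 O.
22.13 wt% Al2O3 ÷ 101.961 g/mol = 0.21704 mol, giving 0.43408 Al and 0.65112 O.
39.14 wt% SiO2 ÷ 60.083 g/mol = 0.65143 mol, giving 0.65143 Si and 1.30286 O.
Oxygen sums to 2.60408; scaling by 12/2.60408 = 4.60815 puts the formula on 12 O.
Mg: 0.24687 × 4.60815 = 1.138 atoms per formula unit.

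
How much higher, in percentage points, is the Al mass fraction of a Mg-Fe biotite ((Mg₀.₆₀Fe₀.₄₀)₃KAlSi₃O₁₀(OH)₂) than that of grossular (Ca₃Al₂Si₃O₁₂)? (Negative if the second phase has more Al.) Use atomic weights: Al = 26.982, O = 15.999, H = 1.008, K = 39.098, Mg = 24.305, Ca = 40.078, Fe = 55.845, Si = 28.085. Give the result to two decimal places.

-6.05 percentage points

M((Mg₀.₆₀Fe₀.₄₀)₃KAlSi₃O₁₀(OH)₂) = 455.102 g/mol, so wt% Al = 26.982/455.102 × 100 = 5.93%.
M(Ca₃Al₂Si₃O₁₂) = 450.441 g/mol, so wt% Al = 53.964/450.441 × 100 = 11.98%.
5.93 − 11.98 = -6.05 pp.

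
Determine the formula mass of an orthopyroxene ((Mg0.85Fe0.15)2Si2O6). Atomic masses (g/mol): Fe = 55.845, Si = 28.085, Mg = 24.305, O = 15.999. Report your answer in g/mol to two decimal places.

The formula mass is the sum 1.70*24.305 + 0.30*55.845 + 2*28.085 + 6*15.999.

210.24 g/mol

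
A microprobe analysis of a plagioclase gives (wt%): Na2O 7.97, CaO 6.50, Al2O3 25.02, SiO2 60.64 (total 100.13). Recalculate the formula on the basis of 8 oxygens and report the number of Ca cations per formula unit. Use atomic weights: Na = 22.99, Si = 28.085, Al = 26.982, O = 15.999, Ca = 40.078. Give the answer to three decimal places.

7.97 wt% Na2O ÷ 61.979 g/mol = 0.12859 mol, giving 0.25718 Na and 0.12859 O.
6.50 wt% CaO ÷ 56.077 g/mol = 0.11591 mol, giving 0.11591 Ca and 0.11591 O.
25.02 wt% Al2O3 ÷ 101.961 g/mol = 0.24539 mol, giving 0.49078 Al and 0.73617 O.
60.64 wt% SiO2 ÷ 60.083 g/mol = 1.00927 mol, giving 1.00927 Si and 2.01854 O.
Oxygen sums to 2.99921; scaling by 8/2.99921 = 2.66737 puts the formula on 8 O.
Ca: 0.11591 × 2.66737 = 0.309 atoms per formula unit.

0.309 Ca apfu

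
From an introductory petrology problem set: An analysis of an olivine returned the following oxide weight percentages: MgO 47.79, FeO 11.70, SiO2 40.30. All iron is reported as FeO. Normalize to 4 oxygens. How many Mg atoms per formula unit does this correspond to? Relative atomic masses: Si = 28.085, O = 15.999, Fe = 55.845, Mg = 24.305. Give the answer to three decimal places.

1.763 Mg apfu

MgO: 47.79/40.304 = 1.18574 mol → 1.18574 mol Mg, 1.18574 mol O.
FeO: 11.70/71.844 = 0.16285 mol → 0.16285 mol Fe, 0.16285 mol O.
SiO2: 40.30/60.083 = 0.67074 mol → 0.67074 mol Si, 1.34148 mol O.
Total oxygen = 2.69007 mol. Normalization factor = 4/2.69007 = 1.48695.
Mg per 4 O = 1.18574 × 1.48695 = 1.763.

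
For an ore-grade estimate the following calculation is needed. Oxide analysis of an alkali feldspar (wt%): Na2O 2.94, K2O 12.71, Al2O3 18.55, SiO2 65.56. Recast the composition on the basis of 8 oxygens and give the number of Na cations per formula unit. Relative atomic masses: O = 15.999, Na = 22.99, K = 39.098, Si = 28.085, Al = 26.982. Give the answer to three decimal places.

0.261 Na apfu

Na2O (M=61.979): mol = 0.04744; Na = 0.09488, O = 0.04744.
K2O (M=94.195): mol = 0.13493; K = 0.26986, O = 0.13493.
Al2O3 (M=101.961): mol = 0.18193; Al = 0.36386, O = 0.54579.
SiO2 (M=60.083): mol = 1.09116; Si = 1.09116, O = 2.18232.
ΣO = 2.91048; factor = 8/ΣO = 2.74869.
Na apfu = 0.09488 × 2.74869 = 0.261.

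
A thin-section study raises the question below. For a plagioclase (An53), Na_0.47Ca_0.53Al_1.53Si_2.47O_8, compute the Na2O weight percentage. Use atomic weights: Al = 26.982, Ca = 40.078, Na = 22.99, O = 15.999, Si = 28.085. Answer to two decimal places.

Molar mass of Na_0.47Ca_0.53Al_1.53Si_2.47O_8 = 0.47·22.99 + 0.53·40.078 + 1.53·26.982 + 2.47·28.085 + 8·15.999 = 270.691 g/mol.
Each formula unit contains 0.47 Na, equivalent to 0.47/2 = 0.2350 mol Na2O.
M(Na2O) = 2×22.99 + 1×15.999 = 61.979 g/mol.
Mass of Na2O per formula unit = 0.2350 × 61.979 = 14.565 g.
Na2O wt% = 14.565 / 270.691 × 100 = 5.38%.

5.38 wt%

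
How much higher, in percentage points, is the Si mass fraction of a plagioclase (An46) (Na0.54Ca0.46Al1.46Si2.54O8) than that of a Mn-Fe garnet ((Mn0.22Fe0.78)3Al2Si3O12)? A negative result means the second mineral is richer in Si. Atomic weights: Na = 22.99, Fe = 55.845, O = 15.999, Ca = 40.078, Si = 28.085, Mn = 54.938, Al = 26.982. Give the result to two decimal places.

M(Na0.54Ca0.46Al1.46Si2.54O8) = 269.572 g/mol, so wt% Si = 71.336/269.572 × 100 = 26.46%.
M((Mn0.22Fe0.78)3Al2Si3O12) = 497.143 g/mol, so wt% Si = 84.255/497.143 × 100 = 16.95%.
26.46 − 16.95 = 9.51 pp.

9.51 percentage points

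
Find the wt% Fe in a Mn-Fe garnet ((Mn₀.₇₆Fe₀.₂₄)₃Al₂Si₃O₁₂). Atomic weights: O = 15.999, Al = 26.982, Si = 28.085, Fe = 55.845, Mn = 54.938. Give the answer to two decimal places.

Formula mass = 2.28*54.938 + 0.72*55.845 + 2*26.982 + 3*28.085 + 12*15.999 = 495.674 g/mol, of which 40.208 g is Fe.
So Fe makes up 40.208/495.674 = 0.0811 of the mass, i.e. 8.11%.

8.11 wt%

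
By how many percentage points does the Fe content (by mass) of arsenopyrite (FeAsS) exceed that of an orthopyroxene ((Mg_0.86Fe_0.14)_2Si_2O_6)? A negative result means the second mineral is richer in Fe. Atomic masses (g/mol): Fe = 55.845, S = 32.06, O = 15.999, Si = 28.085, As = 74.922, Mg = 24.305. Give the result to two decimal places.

M(FeAsS) = 162.827 g/mol, so wt% Fe = 55.845/162.827 × 100 = 34.30%.
M((Mg_0.86Fe_0.14)_2Si_2O_6) = 209.605 g/mol, so wt% Fe = 15.637/209.605 × 100 = 7.46%.
34.30 − 7.46 = 26.84 pp.

26.84 percentage points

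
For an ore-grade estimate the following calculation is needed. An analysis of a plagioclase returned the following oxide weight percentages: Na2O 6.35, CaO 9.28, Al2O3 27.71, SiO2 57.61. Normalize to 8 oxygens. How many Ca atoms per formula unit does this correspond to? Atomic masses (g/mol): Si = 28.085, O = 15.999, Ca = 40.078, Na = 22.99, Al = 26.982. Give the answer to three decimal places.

0.441 Ca apfu

Na2O: 6.35/61.979 = 0.10245 mol → 0.20490 mol Na, 0.10245 mol O.
CaO: 9.28/56.077 = 0.16549 mol → 0.16549 mol Ca, 0.16549 mol O.
Al2O3: 27.71/101.961 = 0.27177 mol → 0.54354 mol Al, 0.81531 mol O.
SiO2: 57.61/60.083 = 0.95884 mol → 0.95884 mol Si, 1.91768 mol O.
Total oxygen = 3.00093 mol. Normalization factor = 8/3.00093 = 2.66584.
Ca per 8 O = 0.16549 × 2.66584 = 0.441.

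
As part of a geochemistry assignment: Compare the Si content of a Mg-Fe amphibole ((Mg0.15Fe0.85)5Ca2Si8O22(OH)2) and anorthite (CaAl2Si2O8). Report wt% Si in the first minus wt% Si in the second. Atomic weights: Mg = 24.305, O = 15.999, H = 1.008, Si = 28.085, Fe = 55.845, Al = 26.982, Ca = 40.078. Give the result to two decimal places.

First mineral: 224.680 g Si in 946.398 g formula = 23.74 wt% Si.
Second mineral: 56.170 g Si in 278.204 g formula = 20.19 wt% Si.
23.74% − 20.19% gives a difference of 3.55 percentage points.

3.55 percentage points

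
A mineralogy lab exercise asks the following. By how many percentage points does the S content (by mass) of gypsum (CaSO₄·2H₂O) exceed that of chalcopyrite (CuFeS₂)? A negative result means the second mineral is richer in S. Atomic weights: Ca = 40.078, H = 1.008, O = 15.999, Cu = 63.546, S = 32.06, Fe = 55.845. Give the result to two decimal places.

First mineral: 32.060 g S in 172.164 g formula = 18.62 wt% S.
Second mineral: 64.120 g S in 183.511 g formula = 34.94 wt% S.
18.62% − 34.94% gives a difference of -16.32 percentage points.

-16.32 percentage points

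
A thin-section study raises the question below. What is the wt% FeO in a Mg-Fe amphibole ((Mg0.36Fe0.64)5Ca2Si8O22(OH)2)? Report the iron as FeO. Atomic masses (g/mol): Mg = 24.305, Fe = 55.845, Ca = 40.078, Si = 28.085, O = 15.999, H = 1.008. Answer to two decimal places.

25.17 wt%

Formula mass = 913.281 g/mol.
3.20 Fe → 3.2000 mol FeO per formula unit; M(FeO) = 71.844, so FeO mass = 229.901 g.
229.901/913.281 × 100 = 25.17 wt%.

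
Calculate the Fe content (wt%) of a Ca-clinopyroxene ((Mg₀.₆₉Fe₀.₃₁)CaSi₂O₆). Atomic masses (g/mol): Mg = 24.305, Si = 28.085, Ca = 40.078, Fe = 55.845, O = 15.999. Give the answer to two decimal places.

M((Mg₀.₆₉Fe₀.₃₁)CaSi₂O₆) = 226.324 g/mol.
Fe contributes 0.31 × 55.845 = 17.312 g per mole.
17.312/226.324 = 0.0765 → 7.65%.

7.65 wt%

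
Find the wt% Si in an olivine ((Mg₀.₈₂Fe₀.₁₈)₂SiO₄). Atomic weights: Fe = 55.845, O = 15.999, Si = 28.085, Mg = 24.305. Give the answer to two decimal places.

M((Mg₀.₈₂Fe₀.₁₈)₂SiO₄) = 152.045 g/mol.
Si contributes 1 × 28.085 = 28.085 g per mole.
28.085/152.045 = 0.1847 → 18.47%.

18.47 mass %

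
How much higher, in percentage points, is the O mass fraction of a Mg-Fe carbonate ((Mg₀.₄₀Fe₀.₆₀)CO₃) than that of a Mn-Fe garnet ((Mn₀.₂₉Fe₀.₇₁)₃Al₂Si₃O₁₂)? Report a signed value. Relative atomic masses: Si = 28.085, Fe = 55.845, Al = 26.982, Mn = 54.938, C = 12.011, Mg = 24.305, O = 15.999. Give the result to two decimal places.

O in (Mg₀.₄₀Fe₀.₆₀)CO₃: molar mass 103.237 g/mol; 3×15.999 = 47.997 g → 46.49 wt%.
O in (Mn₀.₂₉Fe₀.₇₁)₃Al₂Si₃O₁₂: molar mass 496.953 g/mol; 12×15.999 = 191.988 g → 38.63 wt%.
Difference = 46.49 − 38.63 = 7.86 percentage points.

7.86 percentage points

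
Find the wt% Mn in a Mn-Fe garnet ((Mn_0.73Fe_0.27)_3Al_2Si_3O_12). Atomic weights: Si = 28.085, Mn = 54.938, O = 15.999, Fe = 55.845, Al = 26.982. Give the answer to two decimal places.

24.27 mass %

M((Mn_0.73Fe_0.27)_3Al_2Si_3O_12) = 495.756 g/mol.
Mn contributes 2.19 × 54.938 = 120.314 g per mole.
120.314/495.756 = 0.2427 → 24.27%.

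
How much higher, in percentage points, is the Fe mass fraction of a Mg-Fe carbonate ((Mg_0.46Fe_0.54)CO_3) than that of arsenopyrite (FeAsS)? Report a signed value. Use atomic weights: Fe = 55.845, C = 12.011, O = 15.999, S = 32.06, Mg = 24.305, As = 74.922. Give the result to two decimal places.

Fe in (Mg_0.46Fe_0.54)CO_3: molar mass 101.345 g/mol; 0.54×55.845 = 30.156 g → 29.76 wt%.
Fe in FeAsS: molar mass 162.827 g/mol; 1×55.845 = 55.845 g → 34.30 wt%.
Difference = 29.76 − 34.30 = -4.54 percentage points.

-4.54 percentage points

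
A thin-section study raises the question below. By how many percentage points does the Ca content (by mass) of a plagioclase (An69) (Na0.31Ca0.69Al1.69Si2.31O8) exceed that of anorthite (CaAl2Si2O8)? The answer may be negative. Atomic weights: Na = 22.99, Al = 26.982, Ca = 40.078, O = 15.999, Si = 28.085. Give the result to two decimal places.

-4.29 percentage points

Ca in Na0.31Ca0.69Al1.69Si2.31O8: molar mass 273.249 g/mol; 0.69×40.078 = 27.654 g → 10.12 wt%.
Ca in CaAl2Si2O8: molar mass 278.204 g/mol; 1×40.078 = 40.078 g → 14.41 wt%.
Difference = 10.12 − 14.41 = -4.29 percentage points.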